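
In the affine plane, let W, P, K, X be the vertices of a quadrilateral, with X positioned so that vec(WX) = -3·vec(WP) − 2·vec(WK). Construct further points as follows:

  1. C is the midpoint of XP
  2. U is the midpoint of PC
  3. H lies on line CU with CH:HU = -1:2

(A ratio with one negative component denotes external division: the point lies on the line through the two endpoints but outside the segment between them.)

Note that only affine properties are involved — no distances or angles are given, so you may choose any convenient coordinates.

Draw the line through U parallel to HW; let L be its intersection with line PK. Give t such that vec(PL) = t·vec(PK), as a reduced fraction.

t = 1/7

Assign W = (0, 0), P = (1, 0), K = (0, 1), X = (-3, -2) — the answer is frame-independent, so this choice is without loss of generality.
1. C is the midpoint of XP ⇒ C = (-1, -1)
2. U is the midpoint of PC ⇒ U = (0, -1/2)
3. H lies on line CU with CH:HU = -1:2 ⇒ H = (-2, -3/2)
through U parallel to HW: direction (2, 3/2); meets PK at L = (6/7, 1/7)
L = P + t·(K−P) with t = 1/7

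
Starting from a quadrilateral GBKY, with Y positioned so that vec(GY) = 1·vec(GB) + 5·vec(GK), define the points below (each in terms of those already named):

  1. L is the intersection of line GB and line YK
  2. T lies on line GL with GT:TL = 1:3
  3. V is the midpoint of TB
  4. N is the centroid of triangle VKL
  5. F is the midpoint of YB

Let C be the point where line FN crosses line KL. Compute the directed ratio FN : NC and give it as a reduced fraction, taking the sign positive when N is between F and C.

FN:NC = 37/23

Choose coordinates G = (0, 0), B = (1, 0), K = (0, 1), Y = (1, 5).
1. L is the intersection of line GB and line YK ⇒ L = (-1/4, 0)
2. T lies on line GL with GT:TL = 1:3 ⇒ T = (-1/16, 0)
3. V is the midpoint of TB ⇒ V = (15/32, 0)
4. N is the centroid of triangle VKL ⇒ N = (7/96, 1/3)
5. F is the midpoint of YB ⇒ F = (1, 5/2)
line FN meets KL at C = (-149/296, -75/74)
N = F + t·(C−F) with t = 37/60, so FN:NC = 37/60:23/60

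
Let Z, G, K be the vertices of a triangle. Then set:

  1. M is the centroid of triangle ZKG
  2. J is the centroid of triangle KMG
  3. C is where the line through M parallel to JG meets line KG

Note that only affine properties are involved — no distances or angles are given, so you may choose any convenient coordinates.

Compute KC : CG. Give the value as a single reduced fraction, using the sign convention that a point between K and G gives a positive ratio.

KC:CG = -2

Work in coordinates with Z = (0, 0), G = (1, 0), K = (0, 1).
1. M is the centroid of triangle ZKG ⇒ M = (1/3, 1/3)
2. J is the centroid of triangle KMG ⇒ J = (4/9, 4/9)
3. C is where the line through M parallel to JG meets line KG ⇒ C = (2, -1)
C = K + t·(G−K) with t = 2, so KC:CG = t:(1−t) = 2:-1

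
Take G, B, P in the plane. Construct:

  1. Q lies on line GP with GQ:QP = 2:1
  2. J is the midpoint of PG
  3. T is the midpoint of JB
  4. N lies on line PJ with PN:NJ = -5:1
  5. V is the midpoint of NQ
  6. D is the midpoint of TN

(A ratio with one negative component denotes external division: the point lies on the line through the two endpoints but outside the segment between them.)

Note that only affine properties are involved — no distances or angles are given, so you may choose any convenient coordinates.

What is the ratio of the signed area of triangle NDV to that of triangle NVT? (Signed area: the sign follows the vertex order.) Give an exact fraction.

[NDV]:[NVT] = -1/2

Choose coordinates G = (0, 0), B = (1, 0), P = (0, 1).
1. Q lies on line GP with GQ:QP = 2:1 ⇒ Q = (0, 2/3)
2. J is the midpoint of PG ⇒ J = (0, 1/2)
3. T is the midpoint of JB ⇒ T = (1/2, 1/4)
4. N lies on line PJ with PN:NJ = -5:1 ⇒ N = (0, 3/8)
5. V is the midpoint of NQ ⇒ V = (0, 25/48)
6. D is the midpoint of TN ⇒ D = (1/4, 5/16)
2·[NDV] = 7/192, 2·[NVT] = -7/96
[NDV]:[NVT] = 7/192:-7/96 = -1/2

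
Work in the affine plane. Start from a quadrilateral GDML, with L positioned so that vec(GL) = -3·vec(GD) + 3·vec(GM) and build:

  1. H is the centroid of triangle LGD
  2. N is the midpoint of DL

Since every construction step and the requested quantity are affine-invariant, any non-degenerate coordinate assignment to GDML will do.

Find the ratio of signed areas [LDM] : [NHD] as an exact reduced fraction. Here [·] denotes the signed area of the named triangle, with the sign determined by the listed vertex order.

Set G = (0, 0), D = (1, 0), M = (0, 1), L = (-3, 3); any affine frame gives the same invariant.
1. H is the centroid of triangle LGD ⇒ H = (-2/3, 1)
2. N is the midpoint of DL ⇒ N = (-1, 3/2)
2·[LDM] = 1, 2·[NHD] = 1/2
[LDM]:[NHD] = 1:1/2 = 2

[LDM]:[NHD] = 2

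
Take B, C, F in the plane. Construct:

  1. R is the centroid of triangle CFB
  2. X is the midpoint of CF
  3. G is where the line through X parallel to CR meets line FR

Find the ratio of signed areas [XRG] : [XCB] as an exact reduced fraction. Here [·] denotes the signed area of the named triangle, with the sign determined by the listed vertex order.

[XRG]:[XCB] = 1/6

Assign B = (0, 0), C = (1, 0), F = (0, 1) — the answer is frame-independent, so this choice is without loss of generality.
1. R is the centroid of triangle CFB ⇒ R = (1/3, 1/3)
2. X is the midpoint of CF ⇒ X = (1/2, 1/2)
3. G is where the line through X parallel to CR meets line FR ⇒ G = (1/6, 2/3)
2·[XRG] = -1/12, 2·[XCB] = -1/2
[XRG]:[XCB] = -1/12:-1/2 = 1/6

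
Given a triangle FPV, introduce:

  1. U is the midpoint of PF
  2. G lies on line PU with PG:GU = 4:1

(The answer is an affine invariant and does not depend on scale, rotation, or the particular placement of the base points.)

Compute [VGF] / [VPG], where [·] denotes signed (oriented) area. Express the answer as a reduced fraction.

Work in coordinates with F = (0, 0), P = (1, 0), V = (0, 1).
1. U is the midpoint of PF ⇒ U = (1/2, 0)
2. G lies on line PU with PG:GU = 4:1 ⇒ G = (3/5, 0)
2·[VGF] = -3/5, 2·[VPG] = -2/5
[VGF]:[VPG] = -3/5:-2/5 = 3/2

[VGF]:[VPG] = 3/2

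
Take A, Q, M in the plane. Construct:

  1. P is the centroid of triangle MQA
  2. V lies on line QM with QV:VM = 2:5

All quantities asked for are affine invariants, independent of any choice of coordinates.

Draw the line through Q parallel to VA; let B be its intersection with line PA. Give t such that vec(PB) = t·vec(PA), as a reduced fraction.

t = 3

Choose coordinates A = (0, 0), Q = (1, 0), M = (0, 1).
1. P is the centroid of triangle MQA ⇒ P = (1/3, 1/3)
2. V lies on line QM with QV:VM = 2:5 ⇒ V = (5/7, 2/7)
through Q parallel to VA: direction (-5/7, -2/7); meets PA at B = (-2/3, -2/3)
B = P + t·(A−P) with t = 3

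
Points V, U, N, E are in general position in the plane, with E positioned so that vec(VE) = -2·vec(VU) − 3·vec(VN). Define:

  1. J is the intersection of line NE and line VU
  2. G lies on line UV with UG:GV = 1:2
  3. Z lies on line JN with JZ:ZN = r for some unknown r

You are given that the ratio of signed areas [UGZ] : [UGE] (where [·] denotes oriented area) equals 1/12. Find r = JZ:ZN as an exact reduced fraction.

r = -1/5

Assign V = (0, 0), U = (1, 0), N = (0, 1), E = (-2, -3) — the answer is frame-independent, so this choice is without loss of generality.
1. J is the intersection of line NE and line VU ⇒ J = (-1/2, 0)
2. G lies on line UV with UG:GV = 1:2 ⇒ G = (2/3, 0)
3. With JZ:ZN = r, write λ = r/(r+1) so Z = J + λ·(N−J); Z is affine-linear in λ
Every point depending on Z is an affine combination of Z and λ-independent points, so each such coordinate is linear in λ; the λ² term in each signed area is a multiple of (N−J)×(N−J) = 0, so 2·[UGZ] and 2·[UGE] are each linear in λ. Evaluating at λ=0 and λ=1:
  2·[UGZ] = -1/3·λ,   2·[UGE] = 1
So [UGZ]:[UGE] = (-1/3·λ) / (1). Setting this equal to 1/12:
  -1/3·λ = 1/12·(1)  ⇒  λ = -1/4
Then r = λ/(1−λ) = (-1/4)/(5/4) = -1/5. Check: with r = -1/5, Z = (-5/8, -1/4) and [UGZ]:[UGE] = 1/12 as required.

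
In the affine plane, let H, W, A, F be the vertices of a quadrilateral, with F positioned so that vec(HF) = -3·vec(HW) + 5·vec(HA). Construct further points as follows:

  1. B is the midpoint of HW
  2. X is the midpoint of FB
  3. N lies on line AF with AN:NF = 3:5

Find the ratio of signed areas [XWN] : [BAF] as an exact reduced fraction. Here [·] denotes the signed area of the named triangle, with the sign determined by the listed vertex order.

[XWN]:[BAF] = 5/16

Set H = (0, 0), W = (1, 0), A = (0, 1), F = (-3, 5); any affine frame gives the same invariant.
1. B is the midpoint of HW ⇒ B = (1/2, 0)
2. X is the midpoint of FB ⇒ X = (-5/4, 5/2)
3. N lies on line AF with AN:NF = 3:5 ⇒ N = (-9/8, 5/2)
2·[XWN] = 5/16, 2·[BAF] = 1
[XWN]:[BAF] = 5/16:1 = 5/16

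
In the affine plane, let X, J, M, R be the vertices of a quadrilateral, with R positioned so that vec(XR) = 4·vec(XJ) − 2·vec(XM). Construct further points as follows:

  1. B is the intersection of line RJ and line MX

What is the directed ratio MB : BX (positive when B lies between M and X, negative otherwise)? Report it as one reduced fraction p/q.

Set X = (0, 0), J = (1, 0), M = (0, 1), R = (4, -2); any affine frame gives the same invariant.
1. B is the intersection of line RJ and line MX ⇒ B = (0, 2/3)
B = M + t·(X−M) with t = 1/3, so MB:BX = t:(1−t) = 1/3:2/3

MB:BX = 1/2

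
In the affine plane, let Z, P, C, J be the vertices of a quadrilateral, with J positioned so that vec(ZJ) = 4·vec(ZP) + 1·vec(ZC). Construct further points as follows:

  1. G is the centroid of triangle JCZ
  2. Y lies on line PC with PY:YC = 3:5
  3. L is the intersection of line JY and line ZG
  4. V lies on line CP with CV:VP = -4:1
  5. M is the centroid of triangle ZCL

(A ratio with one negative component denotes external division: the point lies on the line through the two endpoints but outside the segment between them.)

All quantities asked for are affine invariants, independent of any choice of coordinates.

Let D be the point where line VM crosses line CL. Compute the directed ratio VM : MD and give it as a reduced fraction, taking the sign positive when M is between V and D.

Work in coordinates with Z = (0, 0), P = (1, 0), C = (0, 1), J = (4, 1).
1. G is the centroid of triangle JCZ ⇒ G = (4/3, 2/3)
2. Y lies on line PC with PY:YC = 3:5 ⇒ Y = (5/8, 3/8)
3. L is the intersection of line JY and line ZG ⇒ L = (14/17, 7/17)
4. V lies on line CP with CV:VP = -4:1 ⇒ V = (4/3, -1/3)
5. M is the centroid of triangle ZCL ⇒ M = (14/51, 8/17)
line VM meets CL at D = (-364/51, 311/51)
M = V + t·(D−V) with t = 1/8, so VM:MD = 1/8:7/8

VM:MD = 1/7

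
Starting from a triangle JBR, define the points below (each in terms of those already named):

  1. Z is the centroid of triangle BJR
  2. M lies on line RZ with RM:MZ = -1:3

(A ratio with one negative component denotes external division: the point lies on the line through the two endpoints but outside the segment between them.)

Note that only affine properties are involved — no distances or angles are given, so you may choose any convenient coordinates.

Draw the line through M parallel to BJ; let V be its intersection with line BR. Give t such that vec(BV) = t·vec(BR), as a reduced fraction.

t = 4/3

Assign J = (0, 0), B = (1, 0), R = (0, 1) — the answer is frame-independent, so this choice is without loss of generality.
1. Z is the centroid of triangle BJR ⇒ Z = (1/3, 1/3)
2. M lies on line RZ with RM:MZ = -1:3 ⇒ M = (-1/6, 4/3)
through M parallel to BJ: direction (-1, 0); meets BR at V = (-1/3, 4/3)
V = B + t·(R−B) with t = 4/3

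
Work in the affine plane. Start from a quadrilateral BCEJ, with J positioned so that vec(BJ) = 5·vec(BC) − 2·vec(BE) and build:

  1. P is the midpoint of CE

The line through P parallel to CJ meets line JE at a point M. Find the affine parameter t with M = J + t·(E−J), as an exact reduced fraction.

t = 1/2

Assign B = (0, 0), C = (1, 0), E = (0, 1), J = (5, -2) — the answer is frame-independent, so this choice is without loss of generality.
1. P is the midpoint of CE ⇒ P = (1/2, 1/2)
through P parallel to CJ: direction (4, -2); meets JE at M = (5/2, -1/2)
M = J + t·(E−J) with t = 1/2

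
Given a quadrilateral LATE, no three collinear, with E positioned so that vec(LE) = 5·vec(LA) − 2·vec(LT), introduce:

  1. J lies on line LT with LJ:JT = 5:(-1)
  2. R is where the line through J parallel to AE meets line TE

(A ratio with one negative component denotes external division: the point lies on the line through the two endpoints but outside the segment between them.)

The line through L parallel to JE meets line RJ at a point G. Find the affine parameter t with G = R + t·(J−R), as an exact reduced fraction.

Choose coordinates L = (0, 0), A = (1, 0), T = (0, 1), E = (5, -2).
1. J lies on line LT with LJ:JT = 5:(-1) ⇒ J = (0, 5/4)
2. R is where the line through J parallel to AE meets line TE ⇒ R = (-5/2, 5/2)
through L parallel to JE: direction (5, -13/4); meets RJ at G = (-25/3, 65/12)
G = R + t·(J−R) with t = -7/3

t = -7/3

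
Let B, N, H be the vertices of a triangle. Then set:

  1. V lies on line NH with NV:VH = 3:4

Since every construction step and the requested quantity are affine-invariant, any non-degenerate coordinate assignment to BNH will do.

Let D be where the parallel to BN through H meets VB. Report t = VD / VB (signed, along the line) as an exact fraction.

t = -4/3

Assign B = (0, 0), N = (1, 0), H = (0, 1) — the answer is frame-independent, so this choice is without loss of generality.
1. V lies on line NH with NV:VH = 3:4 ⇒ V = (4/7, 3/7)
through H parallel to BN: direction (1, 0); meets VB at D = (4/3, 1)
D = V + t·(B−V) with t = -4/3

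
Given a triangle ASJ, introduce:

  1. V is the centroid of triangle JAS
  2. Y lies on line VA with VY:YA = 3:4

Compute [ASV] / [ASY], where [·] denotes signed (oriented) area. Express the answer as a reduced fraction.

Choose coordinates A = (0, 0), S = (1, 0), J = (0, 1).
1. V is the centroid of triangle JAS ⇒ V = (1/3, 1/3)
2. Y lies on line VA with VY:YA = 3:4 ⇒ Y = (4/21, 4/21)
2·[ASV] = 1/3, 2·[ASY] = 4/21
[ASV]:[ASY] = 1/3:4/21 = 7/4

[ASV]:[ASY] = 7/4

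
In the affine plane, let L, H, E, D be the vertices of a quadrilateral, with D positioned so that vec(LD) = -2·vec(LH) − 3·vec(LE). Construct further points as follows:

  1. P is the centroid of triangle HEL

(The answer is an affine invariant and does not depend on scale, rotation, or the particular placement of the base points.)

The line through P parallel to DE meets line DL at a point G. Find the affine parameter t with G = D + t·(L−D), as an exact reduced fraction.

t = 4/3

Assign L = (0, 0), H = (1, 0), E = (0, 1), D = (-2, -3) — the answer is frame-independent, so this choice is without loss of generality.
1. P is the centroid of triangle HEL ⇒ P = (1/3, 1/3)
through P parallel to DE: direction (2, 4); meets DL at G = (2/3, 1)
G = D + t·(L−D) with t = 4/3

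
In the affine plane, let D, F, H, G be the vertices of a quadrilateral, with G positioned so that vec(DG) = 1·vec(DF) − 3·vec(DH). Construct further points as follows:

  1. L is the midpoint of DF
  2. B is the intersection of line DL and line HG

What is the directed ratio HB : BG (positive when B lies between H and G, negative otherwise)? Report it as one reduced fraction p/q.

HB:BG = 1/3

Work in coordinates with D = (0, 0), F = (1, 0), H = (0, 1), G = (1, -3).
1. L is the midpoint of DF ⇒ L = (1/2, 0)
2. B is the intersection of line DL and line HG ⇒ B = (1/4, 0)
B = H + t·(G−H) with t = 1/4, so HB:BG = t:(1−t) = 1/4:3/4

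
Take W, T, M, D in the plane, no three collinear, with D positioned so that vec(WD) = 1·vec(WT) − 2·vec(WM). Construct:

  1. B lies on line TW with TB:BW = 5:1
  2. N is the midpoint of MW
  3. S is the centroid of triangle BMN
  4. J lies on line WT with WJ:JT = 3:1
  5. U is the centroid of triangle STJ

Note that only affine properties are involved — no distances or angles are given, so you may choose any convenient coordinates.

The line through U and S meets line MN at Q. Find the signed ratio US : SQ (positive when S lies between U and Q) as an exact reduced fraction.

Work in coordinates with W = (0, 0), T = (1, 0), M = (0, 1), D = (1, -2).
1. B lies on line TW with TB:BW = 5:1 ⇒ B = (1/6, 0)
2. N is the midpoint of MW ⇒ N = (0, 1/2)
3. S is the centroid of triangle BMN ⇒ S = (1/18, 1/2)
4. J lies on line WT with WJ:JT = 3:1 ⇒ J = (3/4, 0)
5. U is the centroid of triangle STJ ⇒ U = (65/108, 1/6)
line US meets MN at Q = (0, 63/118)
S = U + t·(Q−U) with t = 59/65, so US:SQ = 59/65:6/65

US:SQ = 59/6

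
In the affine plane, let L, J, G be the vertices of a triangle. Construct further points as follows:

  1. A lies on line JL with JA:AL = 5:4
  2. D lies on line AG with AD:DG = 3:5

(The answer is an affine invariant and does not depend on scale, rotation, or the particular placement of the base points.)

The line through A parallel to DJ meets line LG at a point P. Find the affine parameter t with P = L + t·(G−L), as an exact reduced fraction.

Choose coordinates L = (0, 0), J = (1, 0), G = (0, 1).
1. A lies on line JL with JA:AL = 5:4 ⇒ A = (4/9, 0)
2. D lies on line AG with AD:DG = 3:5 ⇒ D = (5/18, 3/8)
through A parallel to DJ: direction (13/18, -3/8); meets LG at P = (0, 3/13)
P = L + t·(G−L) with t = 3/13

t = 3/13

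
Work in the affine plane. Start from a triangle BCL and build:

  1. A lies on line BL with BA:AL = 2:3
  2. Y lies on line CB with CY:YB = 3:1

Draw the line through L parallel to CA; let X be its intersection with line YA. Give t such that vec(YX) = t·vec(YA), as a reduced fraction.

t = 3

Work in coordinates with B = (0, 0), C = (1, 0), L = (0, 1).
1. A lies on line BL with BA:AL = 2:3 ⇒ A = (0, 2/5)
2. Y lies on line CB with CY:YB = 3:1 ⇒ Y = (1/4, 0)
through L parallel to CA: direction (-1, 2/5); meets YA at X = (-1/2, 6/5)
X = Y + t·(A−Y) with t = 3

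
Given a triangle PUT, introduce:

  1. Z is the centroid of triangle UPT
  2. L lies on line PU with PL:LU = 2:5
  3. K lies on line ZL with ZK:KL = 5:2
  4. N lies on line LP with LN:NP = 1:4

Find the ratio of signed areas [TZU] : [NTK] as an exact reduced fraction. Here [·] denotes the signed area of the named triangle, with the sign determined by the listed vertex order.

Choose coordinates P = (0, 0), U = (1, 0), T = (0, 1).
1. Z is the centroid of triangle UPT ⇒ Z = (1/3, 1/3)
2. L lies on line PU with PL:LU = 2:5 ⇒ L = (2/7, 0)
3. K lies on line ZL with ZK:KL = 5:2 ⇒ K = (44/147, 2/21)
4. N lies on line LP with LN:NP = 1:4 ⇒ N = (8/35, 0)
2·[TZU] = 1/3, 2·[NTK] = -68/735
[TZU]:[NTK] = 1/3:-68/735 = -245/68

[TZU]:[NTK] = -245/68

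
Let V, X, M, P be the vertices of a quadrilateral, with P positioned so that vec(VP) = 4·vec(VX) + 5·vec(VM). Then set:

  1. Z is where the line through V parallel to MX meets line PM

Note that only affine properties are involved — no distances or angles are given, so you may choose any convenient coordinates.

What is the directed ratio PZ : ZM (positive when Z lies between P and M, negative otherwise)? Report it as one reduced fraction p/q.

Choose coordinates V = (0, 0), X = (1, 0), M = (0, 1), P = (4, 5).
1. Z is where the line through V parallel to MX meets line PM ⇒ Z = (-1/2, 1/2)
Z = P + t·(M−P) with t = 9/8, so PZ:ZM = t:(1−t) = 9/8:-1/8

PZ:ZM = -9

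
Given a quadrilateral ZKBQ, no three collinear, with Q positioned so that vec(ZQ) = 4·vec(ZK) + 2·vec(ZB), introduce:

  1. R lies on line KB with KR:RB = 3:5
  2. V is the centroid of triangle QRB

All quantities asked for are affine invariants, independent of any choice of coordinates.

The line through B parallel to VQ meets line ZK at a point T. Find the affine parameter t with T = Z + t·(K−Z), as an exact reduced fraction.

t = -59/21

Choose coordinates Z = (0, 0), K = (1, 0), B = (0, 1), Q = (4, 2).
1. R lies on line KB with KR:RB = 3:5 ⇒ R = (5/8, 3/8)
2. V is the centroid of triangle QRB ⇒ V = (37/24, 9/8)
through B parallel to VQ: direction (59/24, 7/8); meets ZK at T = (-59/21, 0)
T = Z + t·(K−Z) with t = -59/21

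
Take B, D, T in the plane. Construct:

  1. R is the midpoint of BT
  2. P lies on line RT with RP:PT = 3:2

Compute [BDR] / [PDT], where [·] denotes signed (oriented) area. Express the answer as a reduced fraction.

Work in coordinates with B = (0, 0), D = (1, 0), T = (0, 1).
1. R is the midpoint of BT ⇒ R = (0, 1/2)
2. P lies on line RT with RP:PT = 3:2 ⇒ P = (0, 4/5)
2·[BDR] = 1/2, 2·[PDT] = 1/5
[BDR]:[PDT] = 1/2:1/5 = 5/2

[BDR]:[PDT] = 5/2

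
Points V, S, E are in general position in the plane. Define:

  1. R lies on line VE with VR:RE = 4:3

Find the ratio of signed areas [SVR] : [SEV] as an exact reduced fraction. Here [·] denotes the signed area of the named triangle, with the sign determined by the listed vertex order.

[SVR]:[SEV] = -4/7

Work in coordinates with V = (0, 0), S = (1, 0), E = (0, 1).
1. R lies on line VE with VR:RE = 4:3 ⇒ R = (0, 4/7)
2·[SVR] = -4/7, 2·[SEV] = 1
[SVR]:[SEV] = -4/7:1 = -4/7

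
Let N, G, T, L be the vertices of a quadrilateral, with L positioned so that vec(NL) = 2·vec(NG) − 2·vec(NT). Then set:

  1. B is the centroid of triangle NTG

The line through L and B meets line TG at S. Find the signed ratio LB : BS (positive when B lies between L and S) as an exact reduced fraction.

Choose coordinates N = (0, 0), G = (1, 0), T = (0, 1), L = (2, -2).
1. B is the centroid of triangle NTG ⇒ B = (1/3, 1/3)
line LB meets TG at S = (-1/2, 3/2)
B = L + t·(S−L) with t = 2/3, so LB:BS = 2/3:1/3

LB:BS = 2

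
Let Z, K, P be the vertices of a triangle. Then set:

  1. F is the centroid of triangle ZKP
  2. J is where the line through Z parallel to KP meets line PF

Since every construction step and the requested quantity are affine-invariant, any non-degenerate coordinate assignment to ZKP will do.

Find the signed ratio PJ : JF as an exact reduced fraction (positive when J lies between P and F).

PJ:JF = -3/2

Choose coordinates Z = (0, 0), K = (1, 0), P = (0, 1).
1. F is the centroid of triangle ZKP ⇒ F = (1/3, 1/3)
2. J is where the line through Z parallel to KP meets line PF ⇒ J = (1, -1)
J = P + t·(F−P) with t = 3, so PJ:JF = t:(1−t) = 3:-2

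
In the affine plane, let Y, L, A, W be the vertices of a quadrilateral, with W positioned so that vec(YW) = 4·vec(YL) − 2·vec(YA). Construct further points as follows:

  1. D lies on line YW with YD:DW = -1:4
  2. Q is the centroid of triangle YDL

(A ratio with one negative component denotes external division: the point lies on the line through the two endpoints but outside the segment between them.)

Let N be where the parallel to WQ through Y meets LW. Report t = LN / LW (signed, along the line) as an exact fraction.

t = 10/7

Work in coordinates with Y = (0, 0), L = (1, 0), A = (0, 1), W = (4, -2).
1. D lies on line YW with YD:DW = -1:4 ⇒ D = (-4/3, 2/3)
2. Q is the centroid of triangle YDL ⇒ Q = (-1/9, 2/9)
through Y parallel to WQ: direction (-37/9, 20/9); meets LW at N = (37/7, -20/7)
N = L + t·(W−L) with t = 10/7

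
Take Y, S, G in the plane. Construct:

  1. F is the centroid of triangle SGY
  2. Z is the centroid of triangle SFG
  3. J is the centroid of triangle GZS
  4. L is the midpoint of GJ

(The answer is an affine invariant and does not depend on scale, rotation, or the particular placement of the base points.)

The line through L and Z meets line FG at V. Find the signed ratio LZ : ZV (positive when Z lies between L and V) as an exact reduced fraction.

Assign Y = (0, 0), S = (1, 0), G = (0, 1) — the answer is frame-independent, so this choice is without loss of generality.
1. F is the centroid of triangle SGY ⇒ F = (1/3, 1/3)
2. Z is the centroid of triangle SFG ⇒ Z = (4/9, 4/9)
3. J is the centroid of triangle GZS ⇒ J = (13/27, 13/27)
4. L is the midpoint of GJ ⇒ L = (13/54, 20/27)
line LZ meets FG at V = (-1/6, 4/3)
Z = L + t·(V−L) with t = -1/2, so LZ:ZV = -1/2:3/2

LZ:ZV = -1/3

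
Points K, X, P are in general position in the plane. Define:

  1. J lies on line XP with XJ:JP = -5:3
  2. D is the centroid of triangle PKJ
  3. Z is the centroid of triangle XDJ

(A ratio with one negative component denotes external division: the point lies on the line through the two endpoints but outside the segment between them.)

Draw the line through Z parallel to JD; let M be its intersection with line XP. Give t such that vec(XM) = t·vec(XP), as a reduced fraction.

Set K = (0, 0), X = (1, 0), P = (0, 1); any affine frame gives the same invariant.
1. J lies on line XP with XJ:JP = -5:3 ⇒ J = (-3/2, 5/2)
2. D is the centroid of triangle PKJ ⇒ D = (-1/2, 7/6)
3. Z is the centroid of triangle XDJ ⇒ Z = (-1/3, 11/9)
through Z parallel to JD: direction (1, -4/3); meets XP at M = (-2/3, 5/3)
M = X + t·(P−X) with t = 5/3

t = 5/3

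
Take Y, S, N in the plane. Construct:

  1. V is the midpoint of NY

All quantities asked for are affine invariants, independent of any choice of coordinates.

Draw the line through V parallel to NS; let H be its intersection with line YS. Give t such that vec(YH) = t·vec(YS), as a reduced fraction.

t = 1/2

Choose coordinates Y = (0, 0), S = (1, 0), N = (0, 1).
1. V is the midpoint of NY ⇒ V = (0, 1/2)
through V parallel to NS: direction (1, -1); meets YS at H = (1/2, 0)
H = Y + t·(S−Y) with t = 1/2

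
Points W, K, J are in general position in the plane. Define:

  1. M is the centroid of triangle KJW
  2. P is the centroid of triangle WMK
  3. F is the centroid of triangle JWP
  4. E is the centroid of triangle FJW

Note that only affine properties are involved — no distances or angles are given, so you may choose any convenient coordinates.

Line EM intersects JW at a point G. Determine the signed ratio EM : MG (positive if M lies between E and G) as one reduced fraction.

EM:MG = -23/27

Work in coordinates with W = (0, 0), K = (1, 0), J = (0, 1).
1. M is the centroid of triangle KJW ⇒ M = (1/3, 1/3)
2. P is the centroid of triangle WMK ⇒ P = (4/9, 1/9)
3. F is the centroid of triangle JWP ⇒ F = (4/27, 10/27)
4. E is the centroid of triangle FJW ⇒ E = (4/81, 37/81)
line EM meets JW at G = (0, 11/23)
M = E + t·(G−E) with t = -23/4, so EM:MG = -23/4:27/4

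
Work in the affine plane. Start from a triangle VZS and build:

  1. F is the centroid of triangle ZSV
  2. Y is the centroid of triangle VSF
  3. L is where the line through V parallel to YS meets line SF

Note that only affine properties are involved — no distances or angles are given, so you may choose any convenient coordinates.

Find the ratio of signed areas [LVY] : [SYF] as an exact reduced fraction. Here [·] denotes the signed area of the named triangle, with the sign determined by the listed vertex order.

Choose coordinates V = (0, 0), Z = (1, 0), S = (0, 1).
1. F is the centroid of triangle ZSV ⇒ F = (1/3, 1/3)
2. Y is the centroid of triangle VSF ⇒ Y = (1/9, 4/9)
3. L is where the line through V parallel to YS meets line SF ⇒ L = (-1/3, 5/3)
2·[LVY] = 1/3, 2·[SYF] = 1/9
[LVY]:[SYF] = 1/3:1/9 = 3

[LVY]:[SYF] = 3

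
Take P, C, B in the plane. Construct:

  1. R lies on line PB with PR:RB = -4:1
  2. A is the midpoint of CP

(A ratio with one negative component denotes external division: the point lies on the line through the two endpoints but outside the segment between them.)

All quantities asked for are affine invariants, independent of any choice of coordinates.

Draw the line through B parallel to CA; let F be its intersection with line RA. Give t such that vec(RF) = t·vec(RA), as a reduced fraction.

t = 1/4

Assign P = (0, 0), C = (1, 0), B = (0, 1) — the answer is frame-independent, so this choice is without loss of generality.
1. R lies on line PB with PR:RB = -4:1 ⇒ R = (0, 4/3)
2. A is the midpoint of CP ⇒ A = (1/2, 0)
through B parallel to CA: direction (-1/2, 0); meets RA at F = (1/8, 1)
F = R + t·(A−R) with t = 1/4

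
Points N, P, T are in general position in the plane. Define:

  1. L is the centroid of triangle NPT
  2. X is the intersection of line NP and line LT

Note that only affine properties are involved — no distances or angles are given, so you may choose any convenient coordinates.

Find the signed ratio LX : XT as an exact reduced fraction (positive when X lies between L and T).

LX:XT = -1/3

Set N = (0, 0), P = (1, 0), T = (0, 1); any affine frame gives the same invariant.
1. L is the centroid of triangle NPT ⇒ L = (1/3, 1/3)
2. X is the intersection of line NP and line LT ⇒ X = (1/2, 0)
X = L + t·(T−L) with t = -1/2, so LX:XT = t:(1−t) = -1/2:3/2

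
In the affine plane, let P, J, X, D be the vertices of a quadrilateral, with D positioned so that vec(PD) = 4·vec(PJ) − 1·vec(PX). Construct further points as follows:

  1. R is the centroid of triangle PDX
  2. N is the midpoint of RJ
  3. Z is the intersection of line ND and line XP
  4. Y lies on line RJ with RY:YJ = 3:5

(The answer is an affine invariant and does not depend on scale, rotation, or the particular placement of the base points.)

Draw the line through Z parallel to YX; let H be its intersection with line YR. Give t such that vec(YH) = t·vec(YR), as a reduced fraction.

t = -290/51

Choose coordinates P = (0, 0), J = (1, 0), X = (0, 1), D = (4, -1).
1. R is the centroid of triangle PDX ⇒ R = (4/3, 0)
2. N is the midpoint of RJ ⇒ N = (7/6, 0)
3. Z is the intersection of line ND and line XP ⇒ Z = (0, 7/17)
4. Y lies on line RJ with RY:YJ = 3:5 ⇒ Y = (29/24, 0)
through Z parallel to YX: direction (-29/24, 1); meets YR at H = (203/408, 0)
H = Y + t·(R−Y) with t = -290/51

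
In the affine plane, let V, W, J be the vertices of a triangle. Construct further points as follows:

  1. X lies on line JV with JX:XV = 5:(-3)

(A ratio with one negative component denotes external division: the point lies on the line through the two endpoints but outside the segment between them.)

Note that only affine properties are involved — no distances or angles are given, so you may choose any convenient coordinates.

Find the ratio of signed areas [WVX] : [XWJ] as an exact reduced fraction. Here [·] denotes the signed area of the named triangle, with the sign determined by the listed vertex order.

Assign V = (0, 0), W = (1, 0), J = (0, 1) — the answer is frame-independent, so this choice is without loss of generality.
1. X lies on line JV with JX:XV = 5:(-3) ⇒ X = (0, -3/2)
2·[WVX] = 3/2, 2·[XWJ] = 5/2
[WVX]:[XWJ] = 3/2:5/2 = 3/5

[WVX]:[XWJ] = 3/5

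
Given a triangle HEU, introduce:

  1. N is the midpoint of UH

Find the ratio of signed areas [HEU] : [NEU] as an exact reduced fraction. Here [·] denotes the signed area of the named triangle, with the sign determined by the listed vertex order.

Assign H = (0, 0), E = (1, 0), U = (0, 1) — the answer is frame-independent, so this choice is without loss of generality.
1. N is the midpoint of UH ⇒ N = (0, 1/2)
2·[HEU] = 1, 2·[NEU] = 1/2
[HEU]:[NEU] = 1:1/2 = 2

[HEU]:[NEU] = 2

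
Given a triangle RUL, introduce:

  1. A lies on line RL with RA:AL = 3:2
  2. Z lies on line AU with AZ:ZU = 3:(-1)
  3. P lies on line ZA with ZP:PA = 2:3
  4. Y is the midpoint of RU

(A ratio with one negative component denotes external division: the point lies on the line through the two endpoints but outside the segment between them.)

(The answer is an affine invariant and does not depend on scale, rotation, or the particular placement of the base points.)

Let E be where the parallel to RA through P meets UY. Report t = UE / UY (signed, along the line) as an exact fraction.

t = 1/5

Work in coordinates with R = (0, 0), U = (1, 0), L = (0, 1).
1. A lies on line RL with RA:AL = 3:2 ⇒ A = (0, 3/5)
2. Z lies on line AU with AZ:ZU = 3:(-1) ⇒ Z = (3/2, -3/10)
3. P lies on line ZA with ZP:PA = 2:3 ⇒ P = (9/10, 3/50)
4. Y is the midpoint of RU ⇒ Y = (1/2, 0)
through P parallel to RA: direction (0, 3/5); meets UY at E = (9/10, 0)
E = U + t·(Y−U) with t = 1/5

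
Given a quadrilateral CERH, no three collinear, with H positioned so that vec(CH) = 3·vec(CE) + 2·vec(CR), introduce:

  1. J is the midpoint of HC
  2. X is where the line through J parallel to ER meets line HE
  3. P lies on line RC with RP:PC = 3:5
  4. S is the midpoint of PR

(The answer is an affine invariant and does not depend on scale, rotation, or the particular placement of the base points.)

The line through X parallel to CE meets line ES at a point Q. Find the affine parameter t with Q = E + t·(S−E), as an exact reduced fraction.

t = 12/13

Work in coordinates with C = (0, 0), E = (1, 0), R = (0, 1), H = (3, 2).
1. J is the midpoint of HC ⇒ J = (3/2, 1)
2. X is where the line through J parallel to ER meets line HE ⇒ X = (7/4, 3/4)
3. P lies on line RC with RP:PC = 3:5 ⇒ P = (0, 5/8)
4. S is the midpoint of PR ⇒ S = (0, 13/16)
through X parallel to CE: direction (1, 0); meets ES at Q = (1/13, 3/4)
Q = E + t·(S−E) with t = 12/13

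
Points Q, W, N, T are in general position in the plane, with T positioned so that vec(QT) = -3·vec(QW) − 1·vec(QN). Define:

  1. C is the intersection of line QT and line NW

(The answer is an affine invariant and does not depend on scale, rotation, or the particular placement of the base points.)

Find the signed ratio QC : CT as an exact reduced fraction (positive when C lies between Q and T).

Set Q = (0, 0), W = (1, 0), N = (0, 1), T = (-3, -1); any affine frame gives the same invariant.
1. C is the intersection of line QT and line NW ⇒ C = (3/4, 1/4)
C = Q + t·(T−Q) with t = -1/4, so QC:CT = t:(1−t) = -1/4:5/4

QC:CT = -1/5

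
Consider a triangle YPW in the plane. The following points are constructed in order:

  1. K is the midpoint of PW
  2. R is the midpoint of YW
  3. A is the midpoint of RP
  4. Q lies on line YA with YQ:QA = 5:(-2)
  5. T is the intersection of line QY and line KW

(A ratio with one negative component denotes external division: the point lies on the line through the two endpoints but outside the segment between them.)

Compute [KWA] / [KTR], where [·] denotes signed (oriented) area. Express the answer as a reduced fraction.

Work in coordinates with Y = (0, 0), P = (1, 0), W = (0, 1).
1. K is the midpoint of PW ⇒ K = (1/2, 1/2)
2. R is the midpoint of YW ⇒ R = (0, 1/2)
3. A is the midpoint of RP ⇒ A = (1/2, 1/4)
4. Q lies on line YA with YQ:QA = 5:(-2) ⇒ Q = (5/6, 5/12)
5. T is the intersection of line QY and line KW ⇒ T = (2/3, 1/3)
2·[KWA] = 1/8, 2·[KTR] = -1/12
[KWA]:[KTR] = 1/8:-1/12 = -3/2

[KWA]:[KTR] = -3/2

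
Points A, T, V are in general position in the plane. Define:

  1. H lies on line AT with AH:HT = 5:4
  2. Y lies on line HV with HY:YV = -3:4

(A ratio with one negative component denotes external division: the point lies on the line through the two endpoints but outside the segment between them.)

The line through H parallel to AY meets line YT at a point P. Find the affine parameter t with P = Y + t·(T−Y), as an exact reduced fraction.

t = 5/9

Work in coordinates with A = (0, 0), T = (1, 0), V = (0, 1).
1. H lies on line AT with AH:HT = 5:4 ⇒ H = (5/9, 0)
2. Y lies on line HV with HY:YV = -3:4 ⇒ Y = (20/9, -3)
through H parallel to AY: direction (20/9, -3); meets YT at P = (125/81, -4/3)
P = Y + t·(T−Y) with t = 5/9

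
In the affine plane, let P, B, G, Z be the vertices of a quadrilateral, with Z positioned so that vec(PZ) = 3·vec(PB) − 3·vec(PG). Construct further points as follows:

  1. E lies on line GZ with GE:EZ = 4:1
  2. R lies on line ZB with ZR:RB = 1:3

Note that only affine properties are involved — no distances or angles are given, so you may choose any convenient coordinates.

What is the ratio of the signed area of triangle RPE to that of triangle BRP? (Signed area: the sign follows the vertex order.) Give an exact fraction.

Work in coordinates with P = (0, 0), B = (1, 0), G = (0, 1), Z = (3, -3).
1. E lies on line GZ with GE:EZ = 4:1 ⇒ E = (12/5, -11/5)
2. R lies on line ZB with ZR:RB = 1:3 ⇒ R = (5/2, -9/4)
2·[RPE] = 1/10, 2·[BRP] = -9/4
[RPE]:[BRP] = 1/10:-9/4 = -2/45

[RPE]:[BRP] = -2/45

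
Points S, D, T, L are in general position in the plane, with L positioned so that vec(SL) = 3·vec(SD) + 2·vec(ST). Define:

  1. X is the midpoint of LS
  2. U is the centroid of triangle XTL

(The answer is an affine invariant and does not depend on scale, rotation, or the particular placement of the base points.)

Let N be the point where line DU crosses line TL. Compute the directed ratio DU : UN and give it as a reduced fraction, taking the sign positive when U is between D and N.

DU:UN = 7

Choose coordinates S = (0, 0), D = (1, 0), T = (0, 1), L = (3, 2).
1. X is the midpoint of LS ⇒ X = (3/2, 1)
2. U is the centroid of triangle XTL ⇒ U = (3/2, 4/3)
line DU meets TL at N = (11/7, 32/21)
U = D + t·(N−D) with t = 7/8, so DU:UN = 7/8:1/8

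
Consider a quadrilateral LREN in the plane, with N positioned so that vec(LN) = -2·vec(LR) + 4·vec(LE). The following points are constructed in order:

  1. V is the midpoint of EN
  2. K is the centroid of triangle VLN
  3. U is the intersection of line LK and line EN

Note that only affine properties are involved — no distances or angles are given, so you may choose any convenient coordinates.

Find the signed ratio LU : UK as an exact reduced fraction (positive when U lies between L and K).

Set L = (0, 0), R = (1, 0), E = (0, 1), N = (-2, 4); any affine frame gives the same invariant.
1. V is the midpoint of EN ⇒ V = (-1, 5/2)
2. K is the centroid of triangle VLN ⇒ K = (-1, 13/6)
3. U is the intersection of line LK and line EN ⇒ U = (-3/2, 13/4)
U = L + t·(K−L) with t = 3/2, so LU:UK = t:(1−t) = 3/2:-1/2

LU:UK = -3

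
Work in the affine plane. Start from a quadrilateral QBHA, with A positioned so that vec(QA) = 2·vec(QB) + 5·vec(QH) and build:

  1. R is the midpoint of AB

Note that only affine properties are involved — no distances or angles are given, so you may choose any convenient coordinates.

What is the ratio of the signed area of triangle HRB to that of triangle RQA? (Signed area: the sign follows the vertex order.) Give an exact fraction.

Set Q = (0, 0), B = (1, 0), H = (0, 1), A = (2, 5); any affine frame gives the same invariant.
1. R is the midpoint of AB ⇒ R = (3/2, 5/2)
2·[HRB] = -3, 2·[RQA] = -5/2
[HRB]:[RQA] = -3:-5/2 = 6/5

[HRB]:[RQA] = 6/5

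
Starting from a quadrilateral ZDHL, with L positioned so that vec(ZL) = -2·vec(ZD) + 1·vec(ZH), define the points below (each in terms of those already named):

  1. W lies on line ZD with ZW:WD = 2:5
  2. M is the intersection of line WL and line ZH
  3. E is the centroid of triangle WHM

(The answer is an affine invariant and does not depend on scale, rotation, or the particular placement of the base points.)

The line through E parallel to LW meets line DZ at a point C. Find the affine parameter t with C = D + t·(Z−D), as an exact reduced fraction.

Assign Z = (0, 0), D = (1, 0), H = (0, 1), L = (-2, 1) — the answer is frame-independent, so this choice is without loss of generality.
1. W lies on line ZD with ZW:WD = 2:5 ⇒ W = (2/7, 0)
2. M is the intersection of line WL and line ZH ⇒ M = (0, 1/8)
3. E is the centroid of triangle WHM ⇒ E = (2/21, 3/8)
through E parallel to LW: direction (16/7, -1); meets DZ at C = (20/21, 0)
C = D + t·(Z−D) with t = 1/21

t = 1/21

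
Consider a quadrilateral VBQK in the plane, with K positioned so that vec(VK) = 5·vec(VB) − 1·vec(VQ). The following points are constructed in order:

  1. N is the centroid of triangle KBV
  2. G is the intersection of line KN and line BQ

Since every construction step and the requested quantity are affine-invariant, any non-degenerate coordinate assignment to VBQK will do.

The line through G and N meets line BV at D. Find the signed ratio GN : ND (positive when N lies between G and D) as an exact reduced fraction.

GN:ND = -4/7

Work in coordinates with V = (0, 0), B = (1, 0), Q = (0, 1), K = (5, -1).
1. N is the centroid of triangle KBV ⇒ N = (2, -1/3)
2. G is the intersection of line KN and line BQ ⇒ G = (8/7, -1/7)
line GN meets BV at D = (1/2, 0)
N = G + t·(D−G) with t = -4/3, so GN:ND = -4/3:7/3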